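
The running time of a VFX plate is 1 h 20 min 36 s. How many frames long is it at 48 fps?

1 h 20 min 36 s = 4836 s.
Frames = 4836 × 48 = 232128.

232128 frames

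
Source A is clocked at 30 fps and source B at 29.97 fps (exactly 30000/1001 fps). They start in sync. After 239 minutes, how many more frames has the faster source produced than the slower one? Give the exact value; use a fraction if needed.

430200/1001 frames

239 min = 14340 s.
A emits 30 × 14340 = 430200 frames; B emits 30000/1001 × 14340 = 430200000/1001.
Difference = 430200/1001 frames (≈ 429.7702); B is behind A.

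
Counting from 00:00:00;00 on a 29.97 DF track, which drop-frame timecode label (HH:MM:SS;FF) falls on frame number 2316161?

Each 10-minute DF block holds 10 × 60 × 30 − 9 × 2 = 17982 frames. 2316161 ÷ 17982 → 128 full blocks, remainder 14465.
Within the partial block the first minute is 1800 frames and each further minute 1798, so 8 further minute boundaries passed. Total skipped labels = 18 × 128 + 2 × 8 = 2320.
Non-drop label index = 2316161 + 2320 = 2318481; at 30 labels/s that is 21:28:02:21, i.e. DF 21:28:02;21.

21:28:02;21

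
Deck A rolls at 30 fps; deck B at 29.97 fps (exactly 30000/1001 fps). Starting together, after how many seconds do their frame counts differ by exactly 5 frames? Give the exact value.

1001/6 seconds

The gap grows by |30000/1001 − 30| = 30/1001 frames per second.
Time for a 5-frame gap: 5 ÷ (30/1001) = 1001/6 s.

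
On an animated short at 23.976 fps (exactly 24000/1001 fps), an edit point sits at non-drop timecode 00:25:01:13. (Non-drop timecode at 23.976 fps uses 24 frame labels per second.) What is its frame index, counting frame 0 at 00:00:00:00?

Total seconds to the label: (0 × 3600 + 25 × 60 + 1) = 1501.
Frame index = 1501 × 24 + 13 = 36037.

36037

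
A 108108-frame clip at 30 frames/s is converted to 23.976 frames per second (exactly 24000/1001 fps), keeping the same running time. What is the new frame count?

Target frames = source frames × (target rate / source rate) = 108108 × (24000/1001)/(30) = 108108 × 800/1001 = 86400.

86400 frames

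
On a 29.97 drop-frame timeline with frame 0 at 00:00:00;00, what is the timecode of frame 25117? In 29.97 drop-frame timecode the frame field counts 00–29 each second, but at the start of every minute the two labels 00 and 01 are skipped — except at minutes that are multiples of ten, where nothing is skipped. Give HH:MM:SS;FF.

Ten DF minutes hold 17982 frames, so frame 25117 lies in block 1 (frames 17982–35963) with 7135 frames into that block.
The block's first minute is 1800 frames and the rest 1798 each; 7135 frames reaches minute 3, so 1 × 18 + 3 × 2 = 24 labels have been skipped so far.
Adding those back, label number 25117 + 24 = 25141 at 30 labels/s is 838 s + 1 f = 0 h 13 min 58 s frame 1, i.e. 00:13:58;01.

00:13:58;01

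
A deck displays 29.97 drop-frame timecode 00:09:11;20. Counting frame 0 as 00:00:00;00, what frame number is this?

As if non-drop at 30 labels/s: (0 × 3600 + 9 × 60 + 11) × 30 + 20 = 16550.
Minute boundaries passed: 9; those not divisible by 10: 9 − 0 = 9; dropped labels = 2 × 9 = 18.
Actual frame index = 16550 − 18 = 16532.

16532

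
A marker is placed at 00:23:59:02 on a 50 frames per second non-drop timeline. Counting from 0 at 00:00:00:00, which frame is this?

frame 71952

Total seconds to the label: (0 × 3600 + 23 × 60 + 59) = 1439.
Frame index = 1439 × 50 + 2 = 71952.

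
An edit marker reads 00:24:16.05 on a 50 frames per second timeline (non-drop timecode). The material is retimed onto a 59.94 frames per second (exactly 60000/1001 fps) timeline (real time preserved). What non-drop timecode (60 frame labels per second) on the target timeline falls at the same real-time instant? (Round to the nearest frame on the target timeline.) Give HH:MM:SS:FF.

Source frame index: (0×3600 + 24×60 + 16) × 50 + 5 = 72805.
Real time: 72805 / (50) = 14561/10 s.
Target frame: (14561/10) × (60000/1001) = 87366000/1001 ≈ 87278.721 → 87279.
At 60 labels/s: frame 87279 → 00:24:14:39.

00:24:14:39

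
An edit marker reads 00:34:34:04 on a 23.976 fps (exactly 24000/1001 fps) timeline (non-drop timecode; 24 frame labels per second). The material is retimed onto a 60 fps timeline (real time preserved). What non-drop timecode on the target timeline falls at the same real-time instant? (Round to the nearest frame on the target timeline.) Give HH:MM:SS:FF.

Source frame index: (0×3600 + 34×60 + 34) × 24 + 4 = 49780.
Real time: 49780 / (24000/1001) = 2491489/1200 s.
Target frame: (2491489/1200) × (60) = 2491489/20 ≈ 124574.450 → 124574.
At 60 labels/s: frame 124574 → 00:34:36:14.

00:34:36:14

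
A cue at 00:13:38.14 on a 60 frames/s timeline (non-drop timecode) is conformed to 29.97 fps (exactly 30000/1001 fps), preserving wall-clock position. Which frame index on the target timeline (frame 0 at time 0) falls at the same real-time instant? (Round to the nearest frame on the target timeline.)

Source frame index: (0×3600 + 13×60 + 38) × 60 + 14 = 49094.
Real time: 49094 / (60) = 24547/30 s.
Target frame: (24547/30) × (30000/1001) = 24547000/1001 ≈ 24522.478 → 24522.

frame 24522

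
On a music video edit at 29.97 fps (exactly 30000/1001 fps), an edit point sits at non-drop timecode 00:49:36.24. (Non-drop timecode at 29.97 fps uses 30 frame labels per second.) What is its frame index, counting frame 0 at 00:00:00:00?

Total seconds to the label: (0 × 3600 + 49 × 60 + 36) = 2976.
Frame index = 2976 × 30 + 24 = 89304.

frame 89304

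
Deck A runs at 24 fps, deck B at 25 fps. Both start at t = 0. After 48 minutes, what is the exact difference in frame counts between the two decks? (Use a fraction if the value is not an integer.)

2880 frames

48 min = 2880 s.
A emits 24 × 2880 = 69120 frames; B emits 25 × 2880 = 72000.
Difference = 2880 frames; B is ahead of A.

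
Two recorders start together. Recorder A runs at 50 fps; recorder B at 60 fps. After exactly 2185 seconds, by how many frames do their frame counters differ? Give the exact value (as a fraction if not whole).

A emits 50 × 2185 = 109250 frames; B emits 60 × 2185 = 131100.
Difference = 21850 frames; B is ahead of A.

21850 frames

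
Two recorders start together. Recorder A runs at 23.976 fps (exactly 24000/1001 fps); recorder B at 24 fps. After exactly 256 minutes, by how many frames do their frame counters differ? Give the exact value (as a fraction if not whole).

368640/1001 frames

256 min = 15360 s.
A emits 24000/1001 × 15360 = 368640000/1001 frames; B emits 24 × 15360 = 368640.
Difference = 368640/1001 frames (≈ 368.2717); B is ahead of A.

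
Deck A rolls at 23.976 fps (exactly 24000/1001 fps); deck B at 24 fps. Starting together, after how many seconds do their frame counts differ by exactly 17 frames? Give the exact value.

17017/24 seconds

The gap grows by |24 − 24000/1001| = 24/1001 frames per second.
Time for a 17-frame gap: 17 ÷ (24/1001) = 17017/24 s.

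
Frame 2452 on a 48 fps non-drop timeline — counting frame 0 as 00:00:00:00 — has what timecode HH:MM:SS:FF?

00:00:51:04

2452 ÷ 48 = 51 full seconds, remainder 4 frames.
51 s = 0 h 0 min 51 s.
Timecode: 00:00:51:04.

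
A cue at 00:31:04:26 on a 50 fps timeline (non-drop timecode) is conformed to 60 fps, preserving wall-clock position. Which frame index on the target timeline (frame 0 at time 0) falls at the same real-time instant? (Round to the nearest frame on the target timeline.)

frame 111871

Source frame index: (0×3600 + 31×60 + 4) × 50 + 26 = 93226.
Real time: 93226 / (50) = 46613/25 s.
Target frame: (46613/25) × (60) = 559356/5 ≈ 111871.200 → 111871.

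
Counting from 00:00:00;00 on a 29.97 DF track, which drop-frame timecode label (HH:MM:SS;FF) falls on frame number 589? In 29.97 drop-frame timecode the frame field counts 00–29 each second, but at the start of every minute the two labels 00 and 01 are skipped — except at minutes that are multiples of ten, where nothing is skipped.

00:00:19;19

Ten DF minutes hold 17982 frames, so frame 589 lies in block 0 (frames 0–17981) with 589 frames into that block.
The block's first minute is 1800 frames and the rest 1798 each; 589 frames reaches minute 0, so 0 × 18 + 0 × 2 = 0 labels have been skipped so far.
Adding those back, label number 589 + 0 = 589 at 30 labels/s is 19 s + 19 f = 0 h 0 min 19 s frame 19, i.e. 00:00:19;19.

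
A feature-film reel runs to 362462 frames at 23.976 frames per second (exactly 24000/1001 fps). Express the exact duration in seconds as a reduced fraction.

Running time = 362462 ÷ (24000/1001) = 362462 × 1001/24000 = 181412231/12000 s.

181412231/12000 seconds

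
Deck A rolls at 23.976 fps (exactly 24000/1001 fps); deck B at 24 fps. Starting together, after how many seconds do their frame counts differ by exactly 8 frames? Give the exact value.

The gap grows by |24 − 24000/1001| = 24/1001 frames per second.
Time for a 8-frame gap: 8 ÷ (24/1001) = 1001/3 s.

1001/3 seconds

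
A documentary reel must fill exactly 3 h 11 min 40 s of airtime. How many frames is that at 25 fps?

3 h 11 min 40 s = 11500 s.
Frames = 11500 × 25 = 287500.

287500 frames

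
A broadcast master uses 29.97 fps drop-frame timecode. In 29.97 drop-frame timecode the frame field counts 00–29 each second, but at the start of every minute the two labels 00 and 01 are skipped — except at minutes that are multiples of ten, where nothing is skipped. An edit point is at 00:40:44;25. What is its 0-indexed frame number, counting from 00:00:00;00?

As if non-drop at 30 labels/s: (0 × 3600 + 40 × 60 + 44) × 30 + 25 = 73345.
Minute boundaries passed: 40; those not divisible by 10: 40 − 4 = 36; dropped labels = 2 × 36 = 72.
Actual frame index = 73345 − 72 = 73273.

73273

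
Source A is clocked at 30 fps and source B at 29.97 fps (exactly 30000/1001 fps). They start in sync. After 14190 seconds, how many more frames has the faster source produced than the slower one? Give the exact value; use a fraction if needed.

38700/91 frames

A emits 30 × 14190 = 425700 frames; B emits 30000/1001 × 14190 = 38700000/91.
Difference = 38700/91 frames (≈ 425.2747); B is behind A.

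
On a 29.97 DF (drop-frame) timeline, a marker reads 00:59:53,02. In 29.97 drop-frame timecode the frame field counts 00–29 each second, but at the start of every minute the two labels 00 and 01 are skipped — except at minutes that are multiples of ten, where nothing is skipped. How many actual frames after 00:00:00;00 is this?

107684

Complete 10-minute blocks: 5, each 17982 frames → 89910.
Remaining 9 whole minutes in the current block: 1800 + 8 × 1798 = 16184 frames.
Within the current minute: 53 × 30 + 2 − 2 = 1590 (labels ;00/;01 skipped at this minute). Total = 89910 + 16184 + 1590 = 107684.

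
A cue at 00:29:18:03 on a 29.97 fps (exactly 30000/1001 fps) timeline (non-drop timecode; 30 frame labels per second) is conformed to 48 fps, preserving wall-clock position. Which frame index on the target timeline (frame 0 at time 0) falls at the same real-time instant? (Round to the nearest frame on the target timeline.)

frame 84473

Source frame index: (0×3600 + 29×60 + 18) × 30 + 3 = 52743.
Real time: 52743 / (30000/1001) = 17598581/10000 s.
Target frame: (17598581/10000) × (48) = 52795743/625 ≈ 84473.189 → 84473.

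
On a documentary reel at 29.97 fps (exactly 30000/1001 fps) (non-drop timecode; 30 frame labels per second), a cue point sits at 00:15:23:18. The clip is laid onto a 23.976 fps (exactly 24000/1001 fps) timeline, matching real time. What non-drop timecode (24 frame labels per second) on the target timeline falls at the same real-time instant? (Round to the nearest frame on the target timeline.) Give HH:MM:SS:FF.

00:15:23:14

Source frame index: (0×3600 + 15×60 + 23) × 30 + 18 = 27708.
Real time: 27708 / (30000/1001) = 2311309/2500 s.
Target frame: (2311309/2500) × (24000/1001) = 110832/5 ≈ 22166.400 → 22166.
At 24 labels/s: frame 22166 → 00:15:23:14.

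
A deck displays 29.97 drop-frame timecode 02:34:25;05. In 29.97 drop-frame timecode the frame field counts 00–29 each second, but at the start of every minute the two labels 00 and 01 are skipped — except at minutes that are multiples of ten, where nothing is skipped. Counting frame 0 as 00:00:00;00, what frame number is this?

277677

As if non-drop at 30 labels/s: (2 × 3600 + 34 × 60 + 25) × 30 + 5 = 277955.
Minute boundaries passed: 154; those not divisible by 10: 154 − 15 = 139; dropped labels = 2 × 139 = 278.
Actual frame index = 277955 − 278 = 277677.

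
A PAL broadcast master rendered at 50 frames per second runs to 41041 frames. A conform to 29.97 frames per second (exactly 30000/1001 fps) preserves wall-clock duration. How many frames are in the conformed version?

Target frames = source frames × (target rate / source rate) = 41041 × (30000/1001)/(50) = 41041 × 600/1001 = 24600.

24600 frames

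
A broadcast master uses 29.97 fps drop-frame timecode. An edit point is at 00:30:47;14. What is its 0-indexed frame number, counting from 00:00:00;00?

Complete 10-minute blocks: 3, each 17982 frames → 53946.
Remaining 0 whole minutes in the current block: 0 frames.
Within the current minute: 47 × 30 + 14 = 1424. Total = 53946 + 0 + 1424 = 55370.

55370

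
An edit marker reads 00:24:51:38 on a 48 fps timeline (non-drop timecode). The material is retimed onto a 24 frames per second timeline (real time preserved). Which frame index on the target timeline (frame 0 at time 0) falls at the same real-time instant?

frame 35803

Source frame index: (0×3600 + 24×60 + 51) × 48 + 38 = 71606.
Real time: 71606 / (48) = 35803/24 s.
Target frame: (35803/24) × (24) = 35803.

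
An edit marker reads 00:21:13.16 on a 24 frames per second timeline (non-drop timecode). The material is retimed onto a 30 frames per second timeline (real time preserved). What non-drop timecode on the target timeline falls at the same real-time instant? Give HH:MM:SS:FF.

00:21:13:20

Source frame index: (0×3600 + 21×60 + 13) × 24 + 16 = 30568.
Real time: 30568 / (24) = 3821/3 s.
Target frame: (3821/3) × (30) = 38210.
At 30 labels/s: frame 38210 → 00:21:13:20.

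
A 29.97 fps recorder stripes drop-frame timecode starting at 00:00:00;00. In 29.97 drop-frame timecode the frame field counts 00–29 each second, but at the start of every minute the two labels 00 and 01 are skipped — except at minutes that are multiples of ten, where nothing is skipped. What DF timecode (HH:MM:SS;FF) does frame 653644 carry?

06:03:29;28

Ten DF minutes hold 17982 frames, so frame 653644 lies in block 36 (frames 647352–665333) with 6292 frames into that block.
The block's first minute is 1800 frames and the rest 1798 each; 6292 frames reaches minute 3, so 36 × 18 + 3 × 2 = 654 labels have been skipped so far.
Adding those back, label number 653644 + 654 = 654298 at 30 labels/s is 21809 s + 28 f = 6 h 3 min 29 s frame 28, i.e. 06:03:29;28.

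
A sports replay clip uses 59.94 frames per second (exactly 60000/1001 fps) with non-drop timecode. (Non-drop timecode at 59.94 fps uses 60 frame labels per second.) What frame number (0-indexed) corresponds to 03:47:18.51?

Total seconds to the label: (3 × 3600 + 47 × 60 + 18) = 13638.
Frame index = 13638 × 60 + 51 = 818331.

818331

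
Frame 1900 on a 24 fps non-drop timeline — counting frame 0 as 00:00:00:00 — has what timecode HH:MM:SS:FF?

00:01:19:04

1900 ÷ 24 = 79 full seconds, remainder 4 frames.
79 s = 0 h 1 min 19 s.
Timecode: 00:01:19:04.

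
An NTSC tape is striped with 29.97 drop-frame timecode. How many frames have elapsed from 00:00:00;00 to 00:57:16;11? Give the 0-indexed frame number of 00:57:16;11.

Complete 10-minute blocks: 5, each 17982 frames → 89910.
Remaining 7 whole minutes in the current block: 1800 + 6 × 1798 = 12588 frames.
Within the current minute: 16 × 30 + 11 − 2 = 489 (labels ;00/;01 skipped at this minute). Total = 89910 + 12588 + 489 = 102987.

102987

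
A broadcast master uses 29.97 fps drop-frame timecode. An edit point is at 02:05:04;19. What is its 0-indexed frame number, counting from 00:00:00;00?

224913

As if non-drop at 30 labels/s: (2 × 3600 + 5 × 60 + 4) × 30 + 19 = 225139.
Minute boundaries passed: 125; those not divisible by 10: 125 − 12 = 113; dropped labels = 2 × 113 = 226.
Actual frame index = 225139 − 226 = 224913.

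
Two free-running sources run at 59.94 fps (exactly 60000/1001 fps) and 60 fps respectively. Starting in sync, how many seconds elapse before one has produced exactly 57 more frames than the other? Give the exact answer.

950.95 seconds

The gap grows by |60 − 60000/1001| = 60/1001 frames per second.
Time for a 57-frame gap: 57 ÷ (60/1001) = 950.95 s.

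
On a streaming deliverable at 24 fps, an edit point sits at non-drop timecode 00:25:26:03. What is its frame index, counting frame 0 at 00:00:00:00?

frame 36627

Total seconds to the label: (0 × 3600 + 25 × 60 + 26) = 1526.
Frame index = 1526 × 24 + 3 = 36627.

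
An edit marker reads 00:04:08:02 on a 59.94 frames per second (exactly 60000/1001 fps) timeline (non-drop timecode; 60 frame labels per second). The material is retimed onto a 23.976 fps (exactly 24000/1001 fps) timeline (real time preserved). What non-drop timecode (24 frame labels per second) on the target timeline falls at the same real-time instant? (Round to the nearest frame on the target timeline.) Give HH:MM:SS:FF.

Source frame index: (0×3600 + 4×60 + 8) × 60 + 2 = 14882.
Real time: 14882 / (60000/1001) = 7448441/30000 s.
Target frame: (7448441/30000) × (24000/1001) = 29764/5 ≈ 5952.800 → 5953.
At 24 labels/s: frame 5953 → 00:04:08:01.

00:04:08:01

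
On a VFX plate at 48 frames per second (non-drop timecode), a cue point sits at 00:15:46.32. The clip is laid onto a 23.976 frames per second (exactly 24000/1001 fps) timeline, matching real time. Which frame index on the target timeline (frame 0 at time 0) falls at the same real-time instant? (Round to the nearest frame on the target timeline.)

Source frame index: (0×3600 + 15×60 + 46) × 48 + 32 = 45440.
Real time: 45440 / (48) = 2840/3 s.
Target frame: (2840/3) × (24000/1001) = 22720000/1001 ≈ 22697.303 → 22697.

frame 22697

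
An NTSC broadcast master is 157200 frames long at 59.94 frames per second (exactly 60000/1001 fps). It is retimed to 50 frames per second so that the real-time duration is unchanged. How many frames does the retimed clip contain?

Target frames = source frames × (target rate / source rate) = 157200 × (50)/(60000/1001) = 157200 × 1001/1200 = 131131.

131131 frames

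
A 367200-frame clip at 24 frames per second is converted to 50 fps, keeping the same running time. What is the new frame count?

Target frames = source frames × (target rate / source rate) = 367200 × (50)/(24) = 367200 × 25/12 = 765000.

765000 frames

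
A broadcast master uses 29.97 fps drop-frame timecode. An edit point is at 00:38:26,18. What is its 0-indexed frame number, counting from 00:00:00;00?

69128

Complete 10-minute blocks: 3, each 17982 frames → 53946.
Remaining 8 whole minutes in the current block: 1800 + 7 × 1798 = 14386 frames.
Within the current minute: 26 × 30 + 18 − 2 = 796 (labels ;00/;01 skipped at this minute). Total = 53946 + 14386 + 796 = 69128.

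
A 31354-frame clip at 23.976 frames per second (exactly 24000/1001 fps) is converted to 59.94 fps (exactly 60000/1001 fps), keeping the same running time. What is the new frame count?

78385 frames

Target frames = source frames × (target rate / source rate) = 31354 × (60000/1001)/(24000/1001) = 31354 × 5/2 = 78385.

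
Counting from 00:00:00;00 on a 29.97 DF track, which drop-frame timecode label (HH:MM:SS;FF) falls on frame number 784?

00:00:26;04

Each 10-minute DF block holds 10 × 60 × 30 − 9 × 2 = 17982 frames. 784 ÷ 17982 → 0 full blocks, remainder 784.
Within the partial block the first minute is 1800 frames and each further minute 1798, so 0 further minute boundaries passed. Total skipped labels = 18 × 0 + 2 × 0 = 0.
Non-drop label index = 784 + 0 = 784; at 30 labels/s that is 00:00:26:04, i.e. DF 00:00:26;04.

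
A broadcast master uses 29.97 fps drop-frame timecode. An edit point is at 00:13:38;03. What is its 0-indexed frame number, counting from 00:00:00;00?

24519

As if non-drop at 30 labels/s: (0 × 3600 + 13 × 60 + 38) × 30 + 3 = 24543.
Minute boundaries passed: 13; those not divisible by 10: 13 − 1 = 12; dropped labels = 2 × 12 = 24.
Actual frame index = 24543 − 24 = 24519.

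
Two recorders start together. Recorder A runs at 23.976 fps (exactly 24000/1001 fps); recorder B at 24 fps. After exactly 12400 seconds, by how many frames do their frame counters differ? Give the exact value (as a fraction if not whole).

297600/1001 frames

A emits 24000/1001 × 12400 = 297600000/1001 frames; B emits 24 × 12400 = 297600.
Difference = 297600/1001 frames (≈ 297.3027); B is ahead of A.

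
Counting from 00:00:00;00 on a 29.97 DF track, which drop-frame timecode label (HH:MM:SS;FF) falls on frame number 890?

Each 10-minute DF block holds 10 × 60 × 30 − 9 × 2 = 17982 frames. 890 ÷ 17982 → 0 full blocks, remainder 890.
Within the partial block the first minute is 1800 frames and each further minute 1798, so 0 further minute boundaries passed. Total skipped labels = 18 × 0 + 2 × 0 = 0.
Non-drop label index = 890 + 0 = 890; at 30 labels/s that is 00:00:29:20, i.e. DF 00:00:29;20.

00:00:29;20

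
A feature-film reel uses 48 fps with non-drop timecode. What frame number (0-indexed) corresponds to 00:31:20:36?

Total seconds to the label: (0 × 3600 + 31 × 60 + 20) = 1880.
Frame index = 1880 × 48 + 36 = 90276.

90276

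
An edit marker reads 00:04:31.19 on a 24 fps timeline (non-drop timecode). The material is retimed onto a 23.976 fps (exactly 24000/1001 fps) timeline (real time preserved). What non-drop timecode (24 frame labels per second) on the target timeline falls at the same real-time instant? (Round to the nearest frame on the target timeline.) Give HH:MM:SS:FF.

Source frame index: (0×3600 + 4×60 + 31) × 24 + 19 = 6523.
Real time: 6523 / (24) = 6523/24 s.
Target frame: (6523/24) × (24000/1001) = 593000/91 ≈ 6516.484 → 6516.
At 24 labels/s: frame 6516 → 00:04:31:12.

00:04:31:12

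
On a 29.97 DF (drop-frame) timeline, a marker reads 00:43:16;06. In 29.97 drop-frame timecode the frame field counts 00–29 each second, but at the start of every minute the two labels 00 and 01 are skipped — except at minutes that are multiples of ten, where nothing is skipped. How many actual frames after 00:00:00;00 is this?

As if non-drop at 30 labels/s: (0 × 3600 + 43 × 60 + 16) × 30 + 6 = 77886.
Minute boundaries passed: 43; those not divisible by 10: 43 − 4 = 39; dropped labels = 2 × 39 = 78.
Actual frame index = 77886 − 78 = 77808.

77808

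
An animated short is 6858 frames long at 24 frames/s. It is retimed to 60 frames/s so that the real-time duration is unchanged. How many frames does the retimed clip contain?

Target frames = source frames × (target rate / source rate) = 6858 × (60)/(24) = 6858 × 5/2 = 17145.

17145 frames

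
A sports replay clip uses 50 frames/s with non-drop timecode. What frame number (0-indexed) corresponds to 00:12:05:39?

36289

Total seconds to the label: (0 × 3600 + 12 × 60 + 5) = 725.
Frame index = 725 × 50 + 39 = 36289.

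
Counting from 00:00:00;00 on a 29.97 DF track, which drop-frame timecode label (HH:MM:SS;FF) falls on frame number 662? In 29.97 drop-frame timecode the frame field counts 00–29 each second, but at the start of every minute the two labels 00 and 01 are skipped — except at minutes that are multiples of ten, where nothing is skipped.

00:00:22;02

Each 10-minute DF block holds 10 × 60 × 30 − 9 × 2 = 17982 frames. 662 ÷ 17982 → 0 full blocks, remainder 662.
Within the partial block the first minute is 1800 frames and each further minute 1798, so 0 further minute boundaries passed. Total skipped labels = 18 × 0 + 2 × 0 = 0.
Non-drop label index = 662 + 0 = 662; at 30 labels/s that is 00:00:22:02, i.e. DF 00:00:22;02.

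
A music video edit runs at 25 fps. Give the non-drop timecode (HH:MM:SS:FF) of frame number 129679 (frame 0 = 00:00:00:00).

129679 ÷ 25 = 5187 full seconds, remainder 4 frames.
5187 s = 1 h 26 min 27 s.
Timecode: 01:26:27:04.

01:26:27:04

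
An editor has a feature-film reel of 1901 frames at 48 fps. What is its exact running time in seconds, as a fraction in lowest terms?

1901/48 seconds

Running time = 1901 ÷ (48) = 1901 × 1/48 = 1901/48 s.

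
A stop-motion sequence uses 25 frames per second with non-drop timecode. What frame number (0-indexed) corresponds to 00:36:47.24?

frame 55199

Total seconds to the label: (0 × 3600 + 36 × 60 + 47) = 2207.
Frame index = 2207 × 25 + 24 = 55199.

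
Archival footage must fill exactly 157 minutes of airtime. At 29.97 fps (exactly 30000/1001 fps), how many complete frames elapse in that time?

282317 frames

157 min = 9420 s.
Frames = 9420 × 30000/1001 = 282600000/1001 ≈ 282317.6823.
Complete frames: 282317.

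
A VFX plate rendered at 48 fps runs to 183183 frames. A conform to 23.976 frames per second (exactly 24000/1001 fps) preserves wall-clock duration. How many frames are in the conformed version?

91500 frames

Target frames = source frames × (target rate / source rate) = 183183 × (24000/1001)/(48) = 183183 × 500/1001 = 91500.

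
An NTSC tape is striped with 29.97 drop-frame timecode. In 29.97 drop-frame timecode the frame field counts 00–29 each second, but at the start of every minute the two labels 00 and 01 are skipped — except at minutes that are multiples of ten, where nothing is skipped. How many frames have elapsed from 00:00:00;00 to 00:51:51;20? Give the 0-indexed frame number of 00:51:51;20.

As if non-drop at 30 labels/s: (0 × 3600 + 51 × 60 + 51) × 30 + 20 = 93350.
Minute boundaries passed: 51; those not divisible by 10: 51 − 5 = 46; dropped labels = 2 × 46 = 92.
Actual frame index = 93350 − 92 = 93258.

93258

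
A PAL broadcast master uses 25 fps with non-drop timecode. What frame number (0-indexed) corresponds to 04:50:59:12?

Total seconds to the label: (4 × 3600 + 50 × 60 + 59) = 17459.
Frame index = 17459 × 25 + 12 = 436487.

frame 436487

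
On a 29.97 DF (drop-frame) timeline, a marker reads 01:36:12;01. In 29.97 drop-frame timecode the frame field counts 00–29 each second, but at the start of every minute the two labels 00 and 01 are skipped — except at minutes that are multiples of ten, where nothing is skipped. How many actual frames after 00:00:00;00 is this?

172987

Complete 10-minute blocks: 9, each 17982 frames → 161838.
Remaining 6 whole minutes in the current block: 1800 + 5 × 1798 = 10790 frames.
Within the current minute: 12 × 30 + 1 − 2 = 359 (labels ;00/;01 skipped at this minute). Total = 161838 + 10790 + 359 = 172987.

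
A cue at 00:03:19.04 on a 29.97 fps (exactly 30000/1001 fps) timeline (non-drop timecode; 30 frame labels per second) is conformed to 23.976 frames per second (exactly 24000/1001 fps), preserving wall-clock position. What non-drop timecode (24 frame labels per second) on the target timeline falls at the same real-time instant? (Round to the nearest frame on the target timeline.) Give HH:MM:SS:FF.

00:03:19:03

Source frame index: (0×3600 + 3×60 + 19) × 30 + 4 = 5974.
Real time: 5974 / (30000/1001) = 2989987/15000 s.
Target frame: (2989987/15000) × (24000/1001) = 23896/5 ≈ 4779.200 → 4779.
At 24 labels/s: frame 4779 → 00:03:19:03.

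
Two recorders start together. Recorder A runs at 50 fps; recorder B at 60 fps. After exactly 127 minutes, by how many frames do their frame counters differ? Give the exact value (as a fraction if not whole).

76200 frames

127 min = 7620 s.
A emits 50 × 7620 = 381000 frames; B emits 60 × 7620 = 457200.
Difference = 76200 frames; B is ahead of A.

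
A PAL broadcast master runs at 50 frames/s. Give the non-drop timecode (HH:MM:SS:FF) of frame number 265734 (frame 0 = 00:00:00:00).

265734 ÷ 50 = 5314 full seconds, remainder 34 frames.
5314 s = 1 h 28 min 34 s.
Timecode: 01:28:34:34.

01:28:34:34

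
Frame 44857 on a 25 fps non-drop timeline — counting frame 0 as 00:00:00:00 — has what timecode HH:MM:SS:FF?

00:29:54:07

44857 ÷ 25 = 1794 full seconds, remainder 7 frames.
1794 s = 0 h 29 min 54 s.
Timecode: 00:29:54:07.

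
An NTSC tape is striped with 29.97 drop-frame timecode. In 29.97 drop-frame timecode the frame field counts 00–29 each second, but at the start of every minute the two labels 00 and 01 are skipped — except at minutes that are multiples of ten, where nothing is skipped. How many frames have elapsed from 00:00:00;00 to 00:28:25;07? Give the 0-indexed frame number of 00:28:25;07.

51105

As if non-drop at 30 labels/s: (0 × 3600 + 28 × 60 + 25) × 30 + 7 = 51157.
Minute boundaries passed: 28; those not divisible by 10: 28 − 2 = 26; dropped labels = 2 × 26 = 52.
Actual frame index = 51157 − 52 = 51105.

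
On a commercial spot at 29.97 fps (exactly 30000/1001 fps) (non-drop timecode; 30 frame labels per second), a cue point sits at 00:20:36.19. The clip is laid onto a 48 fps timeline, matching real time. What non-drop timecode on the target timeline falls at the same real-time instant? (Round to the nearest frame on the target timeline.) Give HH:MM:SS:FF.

00:20:37:42

Source frame index: (0×3600 + 20×60 + 36) × 30 + 19 = 37099.
Real time: 37099 / (30000/1001) = 37136099/30000 s.
Target frame: (37136099/30000) × (48) = 37136099/625 ≈ 59417.758 → 59418.
At 48 labels/s: frame 59418 → 00:20:37:42.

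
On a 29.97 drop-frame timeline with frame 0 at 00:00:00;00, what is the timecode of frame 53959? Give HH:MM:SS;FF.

00:30:00;13

Ten DF minutes hold 17982 frames, so frame 53959 lies in block 3 (frames 53946–71927) with 13 frames into that block.
The block's first minute is 1800 frames and the rest 1798 each; 13 frames reaches minute 0, so 3 × 18 + 0 × 2 = 54 labels have been skipped so far.
Adding those back, label number 53959 + 54 = 54013 at 30 labels/s is 1800 s + 13 f = 0 h 30 min 0 s frame 13, i.e. 00:30:00;13.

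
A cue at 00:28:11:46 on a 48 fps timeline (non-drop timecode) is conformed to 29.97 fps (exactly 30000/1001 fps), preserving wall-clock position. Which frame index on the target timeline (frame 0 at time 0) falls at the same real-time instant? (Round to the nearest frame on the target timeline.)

frame 50708

Source frame index: (0×3600 + 28×60 + 11) × 48 + 46 = 81214.
Real time: 81214 / (48) = 40607/24 s.
Target frame: (40607/24) × (30000/1001) = 7251250/143 ≈ 50708.042 → 50708.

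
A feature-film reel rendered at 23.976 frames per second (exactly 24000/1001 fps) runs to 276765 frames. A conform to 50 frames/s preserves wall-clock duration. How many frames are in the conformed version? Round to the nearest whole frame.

577170 frames

Frames at target rate = 276765 × (50) / (24000/1001) = 18469451/32 ≈ 577170.344.
Nearest whole frame: 577170.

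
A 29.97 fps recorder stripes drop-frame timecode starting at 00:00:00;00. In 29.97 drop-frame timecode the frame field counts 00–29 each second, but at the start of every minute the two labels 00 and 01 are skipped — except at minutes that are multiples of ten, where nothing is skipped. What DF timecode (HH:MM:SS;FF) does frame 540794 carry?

05:00:44;14

Ten DF minutes hold 17982 frames, so frame 540794 lies in block 30 (frames 539460–557441) with 1334 frames into that block.
The block's first minute is 1800 frames and the rest 1798 each; 1334 frames reaches minute 0, so 30 × 18 + 0 × 2 = 540 labels have been skipped so far.
Adding those back, label number 540794 + 540 = 541334 at 30 labels/s is 18044 s + 14 f = 5 h 0 min 44 s frame 14, i.e. 05:00:44;14.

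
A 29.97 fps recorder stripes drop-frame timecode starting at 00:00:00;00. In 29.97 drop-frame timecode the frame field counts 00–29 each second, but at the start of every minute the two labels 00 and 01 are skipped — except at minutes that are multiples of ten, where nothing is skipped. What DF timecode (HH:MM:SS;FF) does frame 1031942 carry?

Ten DF minutes hold 17982 frames, so frame 1031942 lies in block 57 (frames 1024974–1042955) with 6968 frames into that block.
The block's first minute is 1800 frames and the rest 1798 each; 6968 frames reaches minute 3, so 57 × 18 + 3 × 2 = 1032 labels have been skipped so far.
Adding those back, label number 1031942 + 1032 = 1032974 at 30 labels/s is 34432 s + 14 f = 9 h 33 min 52 s frame 14, i.e. 09:33:52;14.

09:33:52;14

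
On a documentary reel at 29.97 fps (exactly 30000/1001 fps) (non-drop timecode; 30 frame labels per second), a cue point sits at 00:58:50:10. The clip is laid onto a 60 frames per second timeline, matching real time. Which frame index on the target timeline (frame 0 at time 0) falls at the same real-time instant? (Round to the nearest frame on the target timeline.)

Source frame index: (0×3600 + 58×60 + 50) × 30 + 10 = 105910.
Real time: 105910 / (30000/1001) = 10601591/3000 s.
Target frame: (10601591/3000) × (60) = 10601591/50 ≈ 212031.820 → 212032.

frame 212032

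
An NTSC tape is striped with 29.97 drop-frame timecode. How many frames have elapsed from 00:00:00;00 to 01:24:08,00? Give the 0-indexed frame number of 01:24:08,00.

As if non-drop at 30 labels/s: (1 × 3600 + 24 × 60 + 8) × 30 + 0 = 151440.
Minute boundaries passed: 84; those not divisible by 10: 84 − 8 = 76; dropped labels = 2 × 76 = 152.
Actual frame index = 151440 − 152 = 151288.

151288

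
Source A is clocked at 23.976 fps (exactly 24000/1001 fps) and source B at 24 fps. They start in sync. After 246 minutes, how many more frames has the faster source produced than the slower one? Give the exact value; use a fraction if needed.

354240/1001 frames

246 min = 14760 s.
A emits 24000/1001 × 14760 = 354240000/1001 frames; B emits 24 × 14760 = 354240.
Difference = 354240/1001 frames (≈ 353.8861); B is ahead of A.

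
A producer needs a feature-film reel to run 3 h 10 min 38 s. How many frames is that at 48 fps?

549024 frames

3 h 10 min 38 s = 11438 s.
Frames = 11438 × 48 = 549024.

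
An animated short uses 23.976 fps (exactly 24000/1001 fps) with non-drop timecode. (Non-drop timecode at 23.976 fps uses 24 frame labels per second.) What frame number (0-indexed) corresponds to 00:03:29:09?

Total seconds to the label: (0 × 3600 + 3 × 60 + 29) = 209.
Frame index = 209 × 24 + 9 = 5025.

frame 5025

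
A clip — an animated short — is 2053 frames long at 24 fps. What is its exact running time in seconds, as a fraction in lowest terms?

Running time = 2053 ÷ (24) = 2053 × 1/24 = 2053/24 s.

2053/24 seconds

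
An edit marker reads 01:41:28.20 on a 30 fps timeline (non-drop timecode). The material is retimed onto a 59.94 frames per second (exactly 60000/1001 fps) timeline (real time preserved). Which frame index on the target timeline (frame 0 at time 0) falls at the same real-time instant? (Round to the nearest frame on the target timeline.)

frame 364955

Source frame index: (1×3600 + 41×60 + 28) × 30 + 20 = 182660.
Real time: 182660 / (30) = 18266/3 s.
Target frame: (18266/3) × (60000/1001) = 365320000/1001 ≈ 364955.045 → 364955.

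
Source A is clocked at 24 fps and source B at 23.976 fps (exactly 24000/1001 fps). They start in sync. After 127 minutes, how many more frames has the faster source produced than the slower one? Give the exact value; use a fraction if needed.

182880/1001 frames

127 min = 7620 s.
A emits 24 × 7620 = 182880 frames; B emits 24000/1001 × 7620 = 182880000/1001.
Difference = 182880/1001 frames (≈ 182.6973); B is behind A.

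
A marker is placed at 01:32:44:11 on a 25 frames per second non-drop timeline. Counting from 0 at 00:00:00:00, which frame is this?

frame 139111

Total seconds to the label: (1 × 3600 + 32 × 60 + 44) = 5564.
Frame index = 5564 × 25 + 11 = 139111.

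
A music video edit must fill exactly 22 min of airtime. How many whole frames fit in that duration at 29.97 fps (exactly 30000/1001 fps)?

39560 frames

22 min = 1320 s.
Frames = 1320 × 30000/1001 = 3600000/91 ≈ 39560.4396.
Complete frames: 39560.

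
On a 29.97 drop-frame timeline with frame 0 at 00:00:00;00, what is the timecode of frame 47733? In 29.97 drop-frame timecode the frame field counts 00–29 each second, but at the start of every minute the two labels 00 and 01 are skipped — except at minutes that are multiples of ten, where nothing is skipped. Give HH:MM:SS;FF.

Ten DF minutes hold 17982 frames, so frame 47733 lies in block 2 (frames 35964–53945) with 11769 frames into that block.
The block's first minute is 1800 frames and the rest 1798 each; 11769 frames reaches minute 6, so 2 × 18 + 6 × 2 = 48 labels have been skipped so far.
Adding those back, label number 47733 + 48 = 47781 at 30 labels/s is 1592 s + 21 f = 0 h 26 min 32 s frame 21, i.e. 00:26:32;21.

00:26:32;21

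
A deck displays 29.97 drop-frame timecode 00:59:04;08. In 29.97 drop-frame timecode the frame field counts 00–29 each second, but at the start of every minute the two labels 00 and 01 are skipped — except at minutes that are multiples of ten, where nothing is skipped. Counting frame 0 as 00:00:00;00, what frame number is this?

106220

As if non-drop at 30 labels/s: (0 × 3600 + 59 × 60 + 4) × 30 + 8 = 106328.
Minute boundaries passed: 59; those not divisible by 10: 59 − 5 = 54; dropped labels = 2 × 54 = 108.
Actual frame index = 106328 − 108 = 106220.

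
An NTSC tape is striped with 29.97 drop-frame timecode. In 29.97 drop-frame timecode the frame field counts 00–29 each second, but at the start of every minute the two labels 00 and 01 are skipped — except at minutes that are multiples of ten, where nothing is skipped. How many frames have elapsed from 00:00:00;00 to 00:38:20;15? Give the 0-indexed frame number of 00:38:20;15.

68945

Complete 10-minute blocks: 3, each 17982 frames → 53946.
Remaining 8 whole minutes in the current block: 1800 + 7 × 1798 = 14386 frames.
Within the current minute: 20 × 30 + 15 − 2 = 613 (labels ;00/;01 skipped at this minute). Total = 53946 + 14386 + 613 = 68945.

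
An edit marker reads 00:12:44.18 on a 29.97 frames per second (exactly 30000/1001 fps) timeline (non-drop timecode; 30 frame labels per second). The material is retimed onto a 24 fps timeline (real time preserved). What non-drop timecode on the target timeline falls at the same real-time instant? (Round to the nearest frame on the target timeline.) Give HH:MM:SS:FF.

00:12:45:09

Source frame index: (0×3600 + 12×60 + 44) × 30 + 18 = 22938.
Real time: 22938 / (30000/1001) = 3826823/5000 s.
Target frame: (3826823/5000) × (24) = 11480469/625 ≈ 18368.750 → 18369.
At 24 labels/s: frame 18369 → 00:12:45:09.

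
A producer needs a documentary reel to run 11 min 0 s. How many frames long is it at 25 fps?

16500 frames

11 min 0 s = 660 s.
Frames = 660 × 25 = 16500.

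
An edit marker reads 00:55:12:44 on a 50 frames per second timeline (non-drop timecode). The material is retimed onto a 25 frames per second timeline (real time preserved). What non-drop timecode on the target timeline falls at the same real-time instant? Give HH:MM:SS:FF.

Source frame index: (0×3600 + 55×60 + 12) × 50 + 44 = 165644.
Real time: 165644 / (50) = 82822/25 s.
Target frame: (82822/25) × (25) = 82822.
At 25 labels/s: frame 82822 → 00:55:12:22.

00:55:12:22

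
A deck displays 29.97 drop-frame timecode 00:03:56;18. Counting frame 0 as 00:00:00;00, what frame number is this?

As if non-drop at 30 labels/s: (0 × 3600 + 3 × 60 + 56) × 30 + 18 = 7098.
Minute boundaries passed: 3; those not divisible by 10: 3 − 0 = 3; dropped labels = 2 × 3 = 6.
Actual frame index = 7098 − 6 = 7092.

7092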